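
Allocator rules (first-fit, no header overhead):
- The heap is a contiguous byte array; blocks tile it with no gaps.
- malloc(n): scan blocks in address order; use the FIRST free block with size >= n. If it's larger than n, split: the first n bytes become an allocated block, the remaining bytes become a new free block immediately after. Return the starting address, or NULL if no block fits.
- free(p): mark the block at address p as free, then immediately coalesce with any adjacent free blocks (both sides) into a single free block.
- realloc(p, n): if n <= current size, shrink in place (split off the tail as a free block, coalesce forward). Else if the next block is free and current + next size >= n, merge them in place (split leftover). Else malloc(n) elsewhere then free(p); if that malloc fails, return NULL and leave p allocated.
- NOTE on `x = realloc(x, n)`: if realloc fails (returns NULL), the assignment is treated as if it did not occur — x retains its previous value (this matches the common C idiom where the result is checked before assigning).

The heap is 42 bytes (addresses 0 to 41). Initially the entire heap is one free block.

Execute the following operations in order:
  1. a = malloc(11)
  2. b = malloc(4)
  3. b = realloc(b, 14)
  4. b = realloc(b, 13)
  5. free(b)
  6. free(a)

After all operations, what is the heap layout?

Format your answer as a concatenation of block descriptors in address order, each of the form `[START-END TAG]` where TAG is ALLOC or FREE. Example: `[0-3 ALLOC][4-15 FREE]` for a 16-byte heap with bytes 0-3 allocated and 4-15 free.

Answer: [0-41 FREE]

Derivation:
Op 1: a = malloc(11) -> a = 0; heap: [0-10 ALLOC][11-41 FREE]
Op 2: b = malloc(4) -> b = 11; heap: [0-10 ALLOC][11-14 ALLOC][15-41 FREE]
Op 3: b = realloc(b, 14) -> b = 11; heap: [0-10 ALLOC][11-24 ALLOC][25-41 FREE]
Op 4: b = realloc(b, 13) -> b = 11; heap: [0-10 ALLOC][11-23 ALLOC][24-41 FREE]
Op 5: free(b) -> (freed b); heap: [0-10 ALLOC][11-41 FREE]
Op 6: free(a) -> (freed a); heap: [0-41 FREE]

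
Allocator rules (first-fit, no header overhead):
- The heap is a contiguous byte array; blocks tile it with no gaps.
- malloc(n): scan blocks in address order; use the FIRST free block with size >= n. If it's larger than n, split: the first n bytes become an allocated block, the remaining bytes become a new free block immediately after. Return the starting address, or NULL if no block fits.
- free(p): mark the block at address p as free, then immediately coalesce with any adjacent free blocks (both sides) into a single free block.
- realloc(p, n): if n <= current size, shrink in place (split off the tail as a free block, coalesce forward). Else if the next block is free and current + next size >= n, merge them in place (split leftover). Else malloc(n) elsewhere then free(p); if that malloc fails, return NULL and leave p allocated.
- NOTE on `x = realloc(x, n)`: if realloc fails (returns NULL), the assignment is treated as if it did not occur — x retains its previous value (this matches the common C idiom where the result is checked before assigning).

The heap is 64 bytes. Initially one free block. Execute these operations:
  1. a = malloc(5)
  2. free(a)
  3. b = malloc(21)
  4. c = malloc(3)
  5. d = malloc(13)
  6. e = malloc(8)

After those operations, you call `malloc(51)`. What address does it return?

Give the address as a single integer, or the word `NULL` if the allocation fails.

Answer: NULL

Derivation:
Op 1: a = malloc(5) -> a = 0; heap: [0-4 ALLOC][5-63 FREE]
Op 2: free(a) -> (freed a); heap: [0-63 FREE]
Op 3: b = malloc(21) -> b = 0; heap: [0-20 ALLOC][21-63 FREE]
Op 4: c = malloc(3) -> c = 21; heap: [0-20 ALLOC][21-23 ALLOC][24-63 FREE]
Op 5: d = malloc(13) -> d = 24; heap: [0-20 ALLOC][21-23 ALLOC][24-36 ALLOC][37-63 FREE]
Op 6: e = malloc(8) -> e = 37; heap: [0-20 ALLOC][21-23 ALLOC][24-36 ALLOC][37-44 ALLOC][45-63 FREE]
malloc(51): first-fit scan over [0-20 ALLOC][21-23 ALLOC][24-36 ALLOC][37-44 ALLOC][45-63 FREE] -> NULL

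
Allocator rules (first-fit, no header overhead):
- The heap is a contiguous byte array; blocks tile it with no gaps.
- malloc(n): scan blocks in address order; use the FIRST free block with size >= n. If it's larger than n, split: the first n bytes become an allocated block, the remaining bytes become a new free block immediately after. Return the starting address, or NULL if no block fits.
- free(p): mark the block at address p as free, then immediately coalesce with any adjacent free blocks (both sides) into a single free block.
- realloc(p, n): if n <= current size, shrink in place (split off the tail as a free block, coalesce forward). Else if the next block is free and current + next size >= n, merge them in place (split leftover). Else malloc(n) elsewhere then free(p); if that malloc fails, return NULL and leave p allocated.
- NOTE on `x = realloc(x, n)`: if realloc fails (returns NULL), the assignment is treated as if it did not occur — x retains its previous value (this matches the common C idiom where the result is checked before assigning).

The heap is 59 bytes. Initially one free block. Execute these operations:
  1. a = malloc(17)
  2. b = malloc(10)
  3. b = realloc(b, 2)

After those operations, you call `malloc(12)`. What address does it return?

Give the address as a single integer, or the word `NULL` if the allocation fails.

Op 1: a = malloc(17) -> a = 0; heap: [0-16 ALLOC][17-58 FREE]
Op 2: b = malloc(10) -> b = 17; heap: [0-16 ALLOC][17-26 ALLOC][27-58 FREE]
Op 3: b = realloc(b, 2) -> b = 17; heap: [0-16 ALLOC][17-18 ALLOC][19-58 FREE]
malloc(12): first-fit scan over [0-16 ALLOC][17-18 ALLOC][19-58 FREE] -> 19

Answer: 19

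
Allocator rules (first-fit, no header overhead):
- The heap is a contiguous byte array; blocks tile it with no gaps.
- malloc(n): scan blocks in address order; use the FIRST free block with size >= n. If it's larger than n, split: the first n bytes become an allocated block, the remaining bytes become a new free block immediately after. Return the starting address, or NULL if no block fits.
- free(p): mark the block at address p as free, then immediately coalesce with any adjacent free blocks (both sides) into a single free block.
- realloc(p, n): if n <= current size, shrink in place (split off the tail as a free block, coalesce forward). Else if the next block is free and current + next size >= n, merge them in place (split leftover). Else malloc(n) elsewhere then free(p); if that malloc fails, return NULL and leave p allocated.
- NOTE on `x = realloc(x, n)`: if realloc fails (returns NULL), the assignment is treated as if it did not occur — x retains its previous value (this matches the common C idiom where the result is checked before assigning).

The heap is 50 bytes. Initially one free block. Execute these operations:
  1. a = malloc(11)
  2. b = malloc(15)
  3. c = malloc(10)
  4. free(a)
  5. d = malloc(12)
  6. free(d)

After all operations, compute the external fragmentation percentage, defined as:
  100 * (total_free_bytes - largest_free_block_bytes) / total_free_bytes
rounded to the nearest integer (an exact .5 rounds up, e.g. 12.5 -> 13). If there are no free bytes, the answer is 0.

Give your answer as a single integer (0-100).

Answer: 44

Derivation:
Op 1: a = malloc(11) -> a = 0; heap: [0-10 ALLOC][11-49 FREE]
Op 2: b = malloc(15) -> b = 11; heap: [0-10 ALLOC][11-25 ALLOC][26-49 FREE]
Op 3: c = malloc(10) -> c = 26; heap: [0-10 ALLOC][11-25 ALLOC][26-35 ALLOC][36-49 FREE]
Op 4: free(a) -> (freed a); heap: [0-10 FREE][11-25 ALLOC][26-35 ALLOC][36-49 FREE]
Op 5: d = malloc(12) -> d = 36; heap: [0-10 FREE][11-25 ALLOC][26-35 ALLOC][36-47 ALLOC][48-49 FREE]
Op 6: free(d) -> (freed d); heap: [0-10 FREE][11-25 ALLOC][26-35 ALLOC][36-49 FREE]
Free blocks: [11 14] total_free=25 largest=14 -> 100*(25-14)/25 = 1100/25 = 44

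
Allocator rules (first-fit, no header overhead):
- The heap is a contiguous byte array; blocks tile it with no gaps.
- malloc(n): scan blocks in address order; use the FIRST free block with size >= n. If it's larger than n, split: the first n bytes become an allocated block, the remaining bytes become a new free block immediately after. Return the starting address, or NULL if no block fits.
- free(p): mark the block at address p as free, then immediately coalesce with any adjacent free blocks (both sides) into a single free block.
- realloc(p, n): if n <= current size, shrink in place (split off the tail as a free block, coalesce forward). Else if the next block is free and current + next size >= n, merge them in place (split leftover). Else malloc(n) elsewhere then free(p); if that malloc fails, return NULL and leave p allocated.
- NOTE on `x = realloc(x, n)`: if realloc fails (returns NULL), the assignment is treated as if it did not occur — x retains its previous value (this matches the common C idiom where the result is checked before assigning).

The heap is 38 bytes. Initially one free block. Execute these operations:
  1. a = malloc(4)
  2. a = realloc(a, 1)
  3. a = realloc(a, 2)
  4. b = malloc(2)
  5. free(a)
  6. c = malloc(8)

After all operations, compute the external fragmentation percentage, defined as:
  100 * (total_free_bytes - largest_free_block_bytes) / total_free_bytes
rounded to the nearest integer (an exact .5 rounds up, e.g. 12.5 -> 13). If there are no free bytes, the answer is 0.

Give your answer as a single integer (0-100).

Answer: 7

Derivation:
Op 1: a = malloc(4) -> a = 0; heap: [0-3 ALLOC][4-37 FREE]
Op 2: a = realloc(a, 1) -> a = 0; heap: [0-0 ALLOC][1-37 FREE]
Op 3: a = realloc(a, 2) -> a = 0; heap: [0-1 ALLOC][2-37 FREE]
Op 4: b = malloc(2) -> b = 2; heap: [0-1 ALLOC][2-3 ALLOC][4-37 FREE]
Op 5: free(a) -> (freed a); heap: [0-1 FREE][2-3 ALLOC][4-37 FREE]
Op 6: c = malloc(8) -> c = 4; heap: [0-1 FREE][2-3 ALLOC][4-11 ALLOC][12-37 FREE]
Free blocks: [2 26] total_free=28 largest=26 -> 100*(28-26)/28 = 200/28 ≈ 7.143 -> rounds to 7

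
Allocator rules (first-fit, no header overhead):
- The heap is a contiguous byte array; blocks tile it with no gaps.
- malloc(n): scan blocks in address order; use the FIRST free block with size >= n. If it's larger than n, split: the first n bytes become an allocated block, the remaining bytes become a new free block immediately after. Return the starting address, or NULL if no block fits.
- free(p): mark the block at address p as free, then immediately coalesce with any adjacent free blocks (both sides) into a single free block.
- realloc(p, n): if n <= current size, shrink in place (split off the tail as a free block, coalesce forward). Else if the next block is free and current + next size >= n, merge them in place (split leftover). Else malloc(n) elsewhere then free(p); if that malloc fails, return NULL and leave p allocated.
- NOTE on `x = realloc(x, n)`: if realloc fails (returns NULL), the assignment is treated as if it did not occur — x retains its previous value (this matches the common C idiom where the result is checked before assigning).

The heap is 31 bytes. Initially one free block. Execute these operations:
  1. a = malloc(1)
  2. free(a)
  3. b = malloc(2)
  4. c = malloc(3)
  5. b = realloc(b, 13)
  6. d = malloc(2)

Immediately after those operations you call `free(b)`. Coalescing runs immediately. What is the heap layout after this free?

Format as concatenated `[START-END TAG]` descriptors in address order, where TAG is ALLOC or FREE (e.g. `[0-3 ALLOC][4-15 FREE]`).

Op 1: a = malloc(1) -> a = 0; heap: [0-0 ALLOC][1-30 FREE]
Op 2: free(a) -> (freed a); heap: [0-30 FREE]
Op 3: b = malloc(2) -> b = 0; heap: [0-1 ALLOC][2-30 FREE]
Op 4: c = malloc(3) -> c = 2; heap: [0-1 ALLOC][2-4 ALLOC][5-30 FREE]
Op 5: b = realloc(b, 13) -> b = 5; heap: [0-1 FREE][2-4 ALLOC][5-17 ALLOC][18-30 FREE]
Op 6: d = malloc(2) -> d = 0; heap: [0-1 ALLOC][2-4 ALLOC][5-17 ALLOC][18-30 FREE]
free(b): b = 5 -> block [5-17 ALLOC]; mark free, coalesce with adjacent free neighbors -> [0-1 ALLOC][2-4 ALLOC][5-30 FREE]

Answer: [0-1 ALLOC][2-4 ALLOC][5-30 FREE]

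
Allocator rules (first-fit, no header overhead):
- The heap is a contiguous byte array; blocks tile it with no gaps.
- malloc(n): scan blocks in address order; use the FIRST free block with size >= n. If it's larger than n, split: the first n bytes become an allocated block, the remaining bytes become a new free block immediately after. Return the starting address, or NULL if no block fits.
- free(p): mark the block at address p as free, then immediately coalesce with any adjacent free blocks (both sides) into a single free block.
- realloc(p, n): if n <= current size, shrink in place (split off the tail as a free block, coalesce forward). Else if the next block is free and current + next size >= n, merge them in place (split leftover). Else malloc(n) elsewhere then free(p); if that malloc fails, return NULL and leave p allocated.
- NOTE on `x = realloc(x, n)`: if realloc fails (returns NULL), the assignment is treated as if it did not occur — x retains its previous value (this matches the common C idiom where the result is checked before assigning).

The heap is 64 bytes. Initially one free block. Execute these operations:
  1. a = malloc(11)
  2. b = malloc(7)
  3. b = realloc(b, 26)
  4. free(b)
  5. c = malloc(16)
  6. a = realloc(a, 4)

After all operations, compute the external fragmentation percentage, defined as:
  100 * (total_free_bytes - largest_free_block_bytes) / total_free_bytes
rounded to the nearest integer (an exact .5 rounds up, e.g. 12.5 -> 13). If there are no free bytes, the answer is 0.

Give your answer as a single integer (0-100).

Answer: 16

Derivation:
Op 1: a = malloc(11) -> a = 0; heap: [0-10 ALLOC][11-63 FREE]
Op 2: b = malloc(7) -> b = 11; heap: [0-10 ALLOC][11-17 ALLOC][18-63 FREE]
Op 3: b = realloc(b, 26) -> b = 11; heap: [0-10 ALLOC][11-36 ALLOC][37-63 FREE]
Op 4: free(b) -> (freed b); heap: [0-10 ALLOC][11-63 FREE]
Op 5: c = malloc(16) -> c = 11; heap: [0-10 ALLOC][11-26 ALLOC][27-63 FREE]
Op 6: a = realloc(a, 4) -> a = 0; heap: [0-3 ALLOC][4-10 FREE][11-26 ALLOC][27-63 FREE]
Free blocks: [7 37] total_free=44 largest=37 -> 100*(44-37)/44 = 700/44 ≈ 15.909 -> rounds to 16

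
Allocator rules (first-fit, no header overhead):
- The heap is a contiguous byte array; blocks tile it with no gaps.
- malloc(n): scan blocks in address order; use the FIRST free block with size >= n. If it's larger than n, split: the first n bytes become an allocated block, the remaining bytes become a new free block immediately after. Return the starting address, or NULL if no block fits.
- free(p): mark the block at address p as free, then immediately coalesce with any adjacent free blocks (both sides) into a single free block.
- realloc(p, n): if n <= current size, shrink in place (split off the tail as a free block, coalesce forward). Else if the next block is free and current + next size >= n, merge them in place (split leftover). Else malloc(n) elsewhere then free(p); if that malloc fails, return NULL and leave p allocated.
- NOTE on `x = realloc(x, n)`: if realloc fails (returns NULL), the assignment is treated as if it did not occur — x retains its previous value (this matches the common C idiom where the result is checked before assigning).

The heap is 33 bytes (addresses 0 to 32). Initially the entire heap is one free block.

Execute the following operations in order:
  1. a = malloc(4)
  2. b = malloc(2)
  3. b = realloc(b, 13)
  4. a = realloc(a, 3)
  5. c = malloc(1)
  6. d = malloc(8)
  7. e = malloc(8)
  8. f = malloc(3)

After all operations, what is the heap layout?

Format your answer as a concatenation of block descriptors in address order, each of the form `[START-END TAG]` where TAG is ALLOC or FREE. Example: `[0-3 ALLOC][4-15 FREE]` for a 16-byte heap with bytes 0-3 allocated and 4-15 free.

Answer: [0-2 ALLOC][3-3 ALLOC][4-16 ALLOC][17-24 ALLOC][25-32 ALLOC]

Derivation:
Op 1: a = malloc(4) -> a = 0; heap: [0-3 ALLOC][4-32 FREE]
Op 2: b = malloc(2) -> b = 4; heap: [0-3 ALLOC][4-5 ALLOC][6-32 FREE]
Op 3: b = realloc(b, 13) -> b = 4; heap: [0-3 ALLOC][4-16 ALLOC][17-32 FREE]
Op 4: a = realloc(a, 3) -> a = 0; heap: [0-2 ALLOC][3-3 FREE][4-16 ALLOC][17-32 FREE]
Op 5: c = malloc(1) -> c = 3; heap: [0-2 ALLOC][3-3 ALLOC][4-16 ALLOC][17-32 FREE]
Op 6: d = malloc(8) -> d = 17; heap: [0-2 ALLOC][3-3 ALLOC][4-16 ALLOC][17-24 ALLOC][25-32 FREE]
Op 7: e = malloc(8) -> e = 25; heap: [0-2 ALLOC][3-3 ALLOC][4-16 ALLOC][17-24 ALLOC][25-32 ALLOC]
Op 8: f = malloc(3) -> f = NULL; heap: [0-2 ALLOC][3-3 ALLOC][4-16 ALLOC][17-24 ALLOC][25-32 ALLOC]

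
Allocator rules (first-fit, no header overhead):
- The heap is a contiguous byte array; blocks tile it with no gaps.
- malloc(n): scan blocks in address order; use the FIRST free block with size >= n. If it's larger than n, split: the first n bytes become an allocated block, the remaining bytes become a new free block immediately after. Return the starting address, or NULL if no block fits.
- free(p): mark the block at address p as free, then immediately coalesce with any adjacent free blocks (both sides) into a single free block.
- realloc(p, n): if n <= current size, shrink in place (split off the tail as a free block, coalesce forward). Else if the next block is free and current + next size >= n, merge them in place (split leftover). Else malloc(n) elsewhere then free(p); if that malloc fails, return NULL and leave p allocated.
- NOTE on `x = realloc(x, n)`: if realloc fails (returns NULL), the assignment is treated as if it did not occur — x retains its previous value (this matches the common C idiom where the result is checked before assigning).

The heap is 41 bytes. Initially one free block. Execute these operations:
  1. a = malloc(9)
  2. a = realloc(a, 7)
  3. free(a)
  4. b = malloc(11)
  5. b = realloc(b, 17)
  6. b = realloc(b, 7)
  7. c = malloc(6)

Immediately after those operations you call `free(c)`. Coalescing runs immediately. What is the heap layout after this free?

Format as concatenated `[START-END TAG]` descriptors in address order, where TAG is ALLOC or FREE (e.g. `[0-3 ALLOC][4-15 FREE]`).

Op 1: a = malloc(9) -> a = 0; heap: [0-8 ALLOC][9-40 FREE]
Op 2: a = realloc(a, 7) -> a = 0; heap: [0-6 ALLOC][7-40 FREE]
Op 3: free(a) -> (freed a); heap: [0-40 FREE]
Op 4: b = malloc(11) -> b = 0; heap: [0-10 ALLOC][11-40 FREE]
Op 5: b = realloc(b, 17) -> b = 0; heap: [0-16 ALLOC][17-40 FREE]
Op 6: b = realloc(b, 7) -> b = 0; heap: [0-6 ALLOC][7-40 FREE]
Op 7: c = malloc(6) -> c = 7; heap: [0-6 ALLOC][7-12 ALLOC][13-40 FREE]
free(c): c = 7 -> block [7-12 ALLOC]; mark free, coalesce with adjacent free neighbors -> [0-6 ALLOC][7-40 FREE]

Answer: [0-6 ALLOC][7-40 FREE]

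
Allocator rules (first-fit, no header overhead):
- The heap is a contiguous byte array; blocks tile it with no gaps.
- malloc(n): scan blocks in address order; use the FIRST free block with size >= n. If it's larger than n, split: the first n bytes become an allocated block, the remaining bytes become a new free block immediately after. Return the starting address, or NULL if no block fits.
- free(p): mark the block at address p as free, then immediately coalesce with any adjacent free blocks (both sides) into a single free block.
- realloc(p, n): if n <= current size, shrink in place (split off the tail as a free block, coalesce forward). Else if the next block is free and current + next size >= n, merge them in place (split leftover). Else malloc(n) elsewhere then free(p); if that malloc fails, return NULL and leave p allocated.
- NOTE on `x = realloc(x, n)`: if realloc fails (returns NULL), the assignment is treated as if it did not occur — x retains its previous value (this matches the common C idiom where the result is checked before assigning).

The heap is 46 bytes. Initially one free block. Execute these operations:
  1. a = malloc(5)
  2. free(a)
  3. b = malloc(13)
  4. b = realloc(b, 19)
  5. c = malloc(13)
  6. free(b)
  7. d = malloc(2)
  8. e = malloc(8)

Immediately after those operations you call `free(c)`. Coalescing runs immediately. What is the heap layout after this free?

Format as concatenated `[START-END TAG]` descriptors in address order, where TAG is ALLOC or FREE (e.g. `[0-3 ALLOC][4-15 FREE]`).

Op 1: a = malloc(5) -> a = 0; heap: [0-4 ALLOC][5-45 FREE]
Op 2: free(a) -> (freed a); heap: [0-45 FREE]
Op 3: b = malloc(13) -> b = 0; heap: [0-12 ALLOC][13-45 FREE]
Op 4: b = realloc(b, 19) -> b = 0; heap: [0-18 ALLOC][19-45 FREE]
Op 5: c = malloc(13) -> c = 19; heap: [0-18 ALLOC][19-31 ALLOC][32-45 FREE]
Op 6: free(b) -> (freed b); heap: [0-18 FREE][19-31 ALLOC][32-45 FREE]
Op 7: d = malloc(2) -> d = 0; heap: [0-1 ALLOC][2-18 FREE][19-31 ALLOC][32-45 FREE]
Op 8: e = malloc(8) -> e = 2; heap: [0-1 ALLOC][2-9 ALLOC][10-18 FREE][19-31 ALLOC][32-45 FREE]
free(c): c = 19 -> block [19-31 ALLOC]; mark free, coalesce with adjacent free neighbors -> [0-1 ALLOC][2-9 ALLOC][10-45 FREE]

Answer: [0-1 ALLOC][2-9 ALLOC][10-45 FREE]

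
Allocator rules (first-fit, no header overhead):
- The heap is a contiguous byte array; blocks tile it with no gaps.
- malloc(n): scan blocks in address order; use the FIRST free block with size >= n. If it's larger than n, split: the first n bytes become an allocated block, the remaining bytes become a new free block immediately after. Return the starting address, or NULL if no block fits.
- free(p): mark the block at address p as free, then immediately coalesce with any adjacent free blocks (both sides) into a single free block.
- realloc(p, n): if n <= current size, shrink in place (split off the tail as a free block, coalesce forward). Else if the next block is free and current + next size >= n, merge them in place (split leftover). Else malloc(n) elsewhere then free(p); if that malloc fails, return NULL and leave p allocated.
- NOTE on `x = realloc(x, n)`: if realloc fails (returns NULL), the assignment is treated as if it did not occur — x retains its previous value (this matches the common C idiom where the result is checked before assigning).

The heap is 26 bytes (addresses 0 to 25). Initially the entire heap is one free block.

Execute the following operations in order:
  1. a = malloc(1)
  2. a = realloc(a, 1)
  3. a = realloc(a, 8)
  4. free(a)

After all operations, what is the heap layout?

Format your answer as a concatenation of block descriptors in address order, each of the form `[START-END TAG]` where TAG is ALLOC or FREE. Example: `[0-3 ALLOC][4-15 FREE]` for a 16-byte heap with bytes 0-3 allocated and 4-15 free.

Op 1: a = malloc(1) -> a = 0; heap: [0-0 ALLOC][1-25 FREE]
Op 2: a = realloc(a, 1) -> a = 0; heap: [0-0 ALLOC][1-25 FREE]
Op 3: a = realloc(a, 8) -> a = 0; heap: [0-7 ALLOC][8-25 FREE]
Op 4: free(a) -> (freed a); heap: [0-25 FREE]

Answer: [0-25 FREE]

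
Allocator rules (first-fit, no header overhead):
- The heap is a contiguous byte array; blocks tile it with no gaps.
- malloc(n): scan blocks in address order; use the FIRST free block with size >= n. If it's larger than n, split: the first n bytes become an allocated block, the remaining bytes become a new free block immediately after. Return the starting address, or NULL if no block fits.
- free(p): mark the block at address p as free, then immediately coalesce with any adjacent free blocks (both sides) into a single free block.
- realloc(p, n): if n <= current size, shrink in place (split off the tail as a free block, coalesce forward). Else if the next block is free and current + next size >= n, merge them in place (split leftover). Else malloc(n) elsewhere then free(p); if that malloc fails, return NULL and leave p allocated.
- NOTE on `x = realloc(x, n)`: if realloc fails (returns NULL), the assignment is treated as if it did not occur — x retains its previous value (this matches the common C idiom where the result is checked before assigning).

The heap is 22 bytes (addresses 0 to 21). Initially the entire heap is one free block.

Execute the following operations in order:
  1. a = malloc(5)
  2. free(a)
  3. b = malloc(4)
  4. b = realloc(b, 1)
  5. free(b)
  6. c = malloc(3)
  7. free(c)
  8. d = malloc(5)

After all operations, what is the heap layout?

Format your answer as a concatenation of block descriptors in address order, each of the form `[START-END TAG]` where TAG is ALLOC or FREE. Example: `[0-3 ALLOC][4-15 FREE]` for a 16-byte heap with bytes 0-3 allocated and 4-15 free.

Answer: [0-4 ALLOC][5-21 FREE]

Derivation:
Op 1: a = malloc(5) -> a = 0; heap: [0-4 ALLOC][5-21 FREE]
Op 2: free(a) -> (freed a); heap: [0-21 FREE]
Op 3: b = malloc(4) -> b = 0; heap: [0-3 ALLOC][4-21 FREE]
Op 4: b = realloc(b, 1) -> b = 0; heap: [0-0 ALLOC][1-21 FREE]
Op 5: free(b) -> (freed b); heap: [0-21 FREE]
Op 6: c = malloc(3) -> c = 0; heap: [0-2 ALLOC][3-21 FREE]
Op 7: free(c) -> (freed c); heap: [0-21 FREE]
Op 8: d = malloc(5) -> d = 0; heap: [0-4 ALLOC][5-21 FREE]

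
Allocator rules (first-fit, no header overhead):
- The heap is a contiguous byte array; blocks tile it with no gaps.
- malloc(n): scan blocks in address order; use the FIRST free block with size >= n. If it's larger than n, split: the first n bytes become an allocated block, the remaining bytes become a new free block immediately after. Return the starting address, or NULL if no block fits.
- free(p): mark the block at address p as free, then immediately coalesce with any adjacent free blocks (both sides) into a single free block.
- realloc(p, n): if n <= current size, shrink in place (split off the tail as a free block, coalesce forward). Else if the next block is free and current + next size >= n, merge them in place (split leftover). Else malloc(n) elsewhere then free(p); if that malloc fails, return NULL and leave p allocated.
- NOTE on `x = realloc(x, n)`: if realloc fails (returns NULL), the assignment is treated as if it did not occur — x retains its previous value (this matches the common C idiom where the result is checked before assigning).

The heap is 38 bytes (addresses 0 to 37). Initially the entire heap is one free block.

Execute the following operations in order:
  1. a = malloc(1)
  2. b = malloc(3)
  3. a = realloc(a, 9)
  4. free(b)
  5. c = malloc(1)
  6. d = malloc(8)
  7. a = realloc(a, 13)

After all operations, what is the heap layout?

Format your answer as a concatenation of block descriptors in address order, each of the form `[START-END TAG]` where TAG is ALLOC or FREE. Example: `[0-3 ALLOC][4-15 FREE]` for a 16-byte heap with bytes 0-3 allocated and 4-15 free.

Answer: [0-0 ALLOC][1-12 FREE][13-20 ALLOC][21-33 ALLOC][34-37 FREE]

Derivation:
Op 1: a = malloc(1) -> a = 0; heap: [0-0 ALLOC][1-37 FREE]
Op 2: b = malloc(3) -> b = 1; heap: [0-0 ALLOC][1-3 ALLOC][4-37 FREE]
Op 3: a = realloc(a, 9) -> a = 4; heap: [0-0 FREE][1-3 ALLOC][4-12 ALLOC][13-37 FREE]
Op 4: free(b) -> (freed b); heap: [0-3 FREE][4-12 ALLOC][13-37 FREE]
Op 5: c = malloc(1) -> c = 0; heap: [0-0 ALLOC][1-3 FREE][4-12 ALLOC][13-37 FREE]
Op 6: d = malloc(8) -> d = 13; heap: [0-0 ALLOC][1-3 FREE][4-12 ALLOC][13-20 ALLOC][21-37 FREE]
Op 7: a = realloc(a, 13) -> a = 21; heap: [0-0 ALLOC][1-12 FREE][13-20 ALLOC][21-33 ALLOC][34-37 FREE]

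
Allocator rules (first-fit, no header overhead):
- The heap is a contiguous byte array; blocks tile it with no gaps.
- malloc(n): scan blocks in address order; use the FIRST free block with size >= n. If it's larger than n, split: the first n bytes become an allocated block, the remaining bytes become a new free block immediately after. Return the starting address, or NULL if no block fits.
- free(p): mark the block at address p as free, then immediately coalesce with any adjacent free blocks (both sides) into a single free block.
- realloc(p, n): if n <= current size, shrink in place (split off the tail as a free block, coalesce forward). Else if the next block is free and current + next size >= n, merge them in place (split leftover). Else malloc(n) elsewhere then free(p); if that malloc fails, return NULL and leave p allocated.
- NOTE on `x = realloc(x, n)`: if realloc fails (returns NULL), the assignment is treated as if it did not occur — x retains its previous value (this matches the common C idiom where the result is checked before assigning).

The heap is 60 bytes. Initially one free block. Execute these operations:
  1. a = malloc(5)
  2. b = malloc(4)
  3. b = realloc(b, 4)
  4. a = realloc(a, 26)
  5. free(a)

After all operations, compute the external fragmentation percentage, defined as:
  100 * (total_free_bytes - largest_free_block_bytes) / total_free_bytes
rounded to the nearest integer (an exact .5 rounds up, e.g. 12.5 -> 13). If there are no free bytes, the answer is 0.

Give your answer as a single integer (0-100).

Answer: 9

Derivation:
Op 1: a = malloc(5) -> a = 0; heap: [0-4 ALLOC][5-59 FREE]
Op 2: b = malloc(4) -> b = 5; heap: [0-4 ALLOC][5-8 ALLOC][9-59 FREE]
Op 3: b = realloc(b, 4) -> b = 5; heap: [0-4 ALLOC][5-8 ALLOC][9-59 FREE]
Op 4: a = realloc(a, 26) -> a = 9; heap: [0-4 FREE][5-8 ALLOC][9-34 ALLOC][35-59 FREE]
Op 5: free(a) -> (freed a); heap: [0-4 FREE][5-8 ALLOC][9-59 FREE]
Free blocks: [5 51] total_free=56 largest=51 -> 100*(56-51)/56 = 500/56 ≈ 8.929 -> rounds to 9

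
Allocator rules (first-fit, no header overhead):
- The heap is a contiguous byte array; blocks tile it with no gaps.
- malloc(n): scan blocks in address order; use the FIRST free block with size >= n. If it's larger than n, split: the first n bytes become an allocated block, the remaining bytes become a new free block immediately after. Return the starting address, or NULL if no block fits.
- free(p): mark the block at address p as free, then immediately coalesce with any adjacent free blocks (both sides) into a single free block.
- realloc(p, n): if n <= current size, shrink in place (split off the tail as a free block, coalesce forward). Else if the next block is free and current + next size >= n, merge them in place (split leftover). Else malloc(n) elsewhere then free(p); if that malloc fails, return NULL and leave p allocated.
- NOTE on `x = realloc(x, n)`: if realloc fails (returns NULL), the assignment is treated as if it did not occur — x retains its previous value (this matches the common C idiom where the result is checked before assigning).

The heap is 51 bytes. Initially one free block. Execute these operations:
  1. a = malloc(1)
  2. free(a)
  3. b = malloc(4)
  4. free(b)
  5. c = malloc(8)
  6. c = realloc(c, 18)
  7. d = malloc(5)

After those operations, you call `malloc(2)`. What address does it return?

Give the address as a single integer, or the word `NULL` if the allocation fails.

Op 1: a = malloc(1) -> a = 0; heap: [0-0 ALLOC][1-50 FREE]
Op 2: free(a) -> (freed a); heap: [0-50 FREE]
Op 3: b = malloc(4) -> b = 0; heap: [0-3 ALLOC][4-50 FREE]
Op 4: free(b) -> (freed b); heap: [0-50 FREE]
Op 5: c = malloc(8) -> c = 0; heap: [0-7 ALLOC][8-50 FREE]
Op 6: c = realloc(c, 18) -> c = 0; heap: [0-17 ALLOC][18-50 FREE]
Op 7: d = malloc(5) -> d = 18; heap: [0-17 ALLOC][18-22 ALLOC][23-50 FREE]
malloc(2): first-fit scan over [0-17 ALLOC][18-22 ALLOC][23-50 FREE] -> 23

Answer: 23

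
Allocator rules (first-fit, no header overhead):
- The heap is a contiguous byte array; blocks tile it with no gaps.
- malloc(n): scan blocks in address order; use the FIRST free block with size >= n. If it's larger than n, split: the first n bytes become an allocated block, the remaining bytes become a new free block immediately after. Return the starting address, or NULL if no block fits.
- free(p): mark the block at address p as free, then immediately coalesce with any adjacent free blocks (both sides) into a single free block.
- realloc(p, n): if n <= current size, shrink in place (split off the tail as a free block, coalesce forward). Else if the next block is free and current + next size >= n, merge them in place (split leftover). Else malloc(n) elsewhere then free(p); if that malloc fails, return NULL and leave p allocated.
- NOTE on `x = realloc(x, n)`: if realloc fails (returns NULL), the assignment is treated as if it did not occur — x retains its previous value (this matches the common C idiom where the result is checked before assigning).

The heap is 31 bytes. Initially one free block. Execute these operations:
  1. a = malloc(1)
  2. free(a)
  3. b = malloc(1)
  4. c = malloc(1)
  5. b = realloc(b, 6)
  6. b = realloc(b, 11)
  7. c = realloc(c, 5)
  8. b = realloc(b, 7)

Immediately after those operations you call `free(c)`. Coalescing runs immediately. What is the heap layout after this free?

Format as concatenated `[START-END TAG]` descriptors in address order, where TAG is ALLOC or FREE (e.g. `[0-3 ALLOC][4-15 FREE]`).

Op 1: a = malloc(1) -> a = 0; heap: [0-0 ALLOC][1-30 FREE]
Op 2: free(a) -> (freed a); heap: [0-30 FREE]
Op 3: b = malloc(1) -> b = 0; heap: [0-0 ALLOC][1-30 FREE]
Op 4: c = malloc(1) -> c = 1; heap: [0-0 ALLOC][1-1 ALLOC][2-30 FREE]
Op 5: b = realloc(b, 6) -> b = 2; heap: [0-0 FREE][1-1 ALLOC][2-7 ALLOC][8-30 FREE]
Op 6: b = realloc(b, 11) -> b = 2; heap: [0-0 FREE][1-1 ALLOC][2-12 ALLOC][13-30 FREE]
Op 7: c = realloc(c, 5) -> c = 13; heap: [0-1 FREE][2-12 ALLOC][13-17 ALLOC][18-30 FREE]
Op 8: b = realloc(b, 7) -> b = 2; heap: [0-1 FREE][2-8 ALLOC][9-12 FREE][13-17 ALLOC][18-30 FREE]
free(c): c = 13 -> block [13-17 ALLOC]; mark free, coalesce with adjacent free neighbors -> [0-1 FREE][2-8 ALLOC][9-30 FREE]

Answer: [0-1 FREE][2-8 ALLOC][9-30 FREE]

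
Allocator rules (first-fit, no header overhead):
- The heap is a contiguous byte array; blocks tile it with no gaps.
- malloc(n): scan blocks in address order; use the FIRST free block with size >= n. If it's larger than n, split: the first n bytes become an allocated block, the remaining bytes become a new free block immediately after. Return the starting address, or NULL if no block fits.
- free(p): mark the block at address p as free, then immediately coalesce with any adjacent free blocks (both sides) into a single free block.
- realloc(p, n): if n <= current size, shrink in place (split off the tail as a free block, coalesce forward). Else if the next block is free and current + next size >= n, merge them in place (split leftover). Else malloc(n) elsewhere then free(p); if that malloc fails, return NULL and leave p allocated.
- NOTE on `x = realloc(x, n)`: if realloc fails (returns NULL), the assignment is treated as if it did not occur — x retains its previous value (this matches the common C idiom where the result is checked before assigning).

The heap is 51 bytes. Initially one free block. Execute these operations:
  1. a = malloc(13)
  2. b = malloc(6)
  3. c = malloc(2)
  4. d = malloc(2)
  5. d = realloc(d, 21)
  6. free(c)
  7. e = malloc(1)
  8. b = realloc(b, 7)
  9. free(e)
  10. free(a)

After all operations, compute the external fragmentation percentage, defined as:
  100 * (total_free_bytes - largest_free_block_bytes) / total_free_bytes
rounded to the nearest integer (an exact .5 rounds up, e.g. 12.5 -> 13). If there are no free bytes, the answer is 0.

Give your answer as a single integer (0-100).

Answer: 9

Derivation:
Op 1: a = malloc(13) -> a = 0; heap: [0-12 ALLOC][13-50 FREE]
Op 2: b = malloc(6) -> b = 13; heap: [0-12 ALLOC][13-18 ALLOC][19-50 FREE]
Op 3: c = malloc(2) -> c = 19; heap: [0-12 ALLOC][13-18 ALLOC][19-20 ALLOC][21-50 FREE]
Op 4: d = malloc(2) -> d = 21; heap: [0-12 ALLOC][13-18 ALLOC][19-20 ALLOC][21-22 ALLOC][23-50 FREE]
Op 5: d = realloc(d, 21) -> d = 21; heap: [0-12 ALLOC][13-18 ALLOC][19-20 ALLOC][21-41 ALLOC][42-50 FREE]
Op 6: free(c) -> (freed c); heap: [0-12 ALLOC][13-18 ALLOC][19-20 FREE][21-41 ALLOC][42-50 FREE]
Op 7: e = malloc(1) -> e = 19; heap: [0-12 ALLOC][13-18 ALLOC][19-19 ALLOC][20-20 FREE][21-41 ALLOC][42-50 FREE]
Op 8: b = realloc(b, 7) -> b = 42; heap: [0-12 ALLOC][13-18 FREE][19-19 ALLOC][20-20 FREE][21-41 ALLOC][42-48 ALLOC][49-50 FREE]
Op 9: free(e) -> (freed e); heap: [0-12 ALLOC][13-20 FREE][21-41 ALLOC][42-48 ALLOC][49-50 FREE]
Op 10: free(a) -> (freed a); heap: [0-20 FREE][21-41 ALLOC][42-48 ALLOC][49-50 FREE]
Free blocks: [21 2] total_free=23 largest=21 -> 100*(23-21)/23 = 200/23 ≈ 8.696 -> rounds to 9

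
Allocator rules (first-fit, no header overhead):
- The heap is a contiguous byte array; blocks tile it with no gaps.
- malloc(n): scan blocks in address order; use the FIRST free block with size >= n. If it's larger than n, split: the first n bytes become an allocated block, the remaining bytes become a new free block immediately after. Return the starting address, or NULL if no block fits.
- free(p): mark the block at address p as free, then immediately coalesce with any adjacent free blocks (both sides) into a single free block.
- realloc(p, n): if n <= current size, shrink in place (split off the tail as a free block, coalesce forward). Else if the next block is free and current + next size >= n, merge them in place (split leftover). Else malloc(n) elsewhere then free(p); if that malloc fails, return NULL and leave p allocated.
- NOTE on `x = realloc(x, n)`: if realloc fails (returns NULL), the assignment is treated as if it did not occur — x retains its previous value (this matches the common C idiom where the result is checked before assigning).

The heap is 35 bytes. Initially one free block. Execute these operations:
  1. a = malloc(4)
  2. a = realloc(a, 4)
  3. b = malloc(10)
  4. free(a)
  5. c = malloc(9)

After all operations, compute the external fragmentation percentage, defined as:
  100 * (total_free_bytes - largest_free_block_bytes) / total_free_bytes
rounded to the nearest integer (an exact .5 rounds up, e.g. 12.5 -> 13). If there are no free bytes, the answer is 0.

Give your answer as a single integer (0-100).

Answer: 25

Derivation:
Op 1: a = malloc(4) -> a = 0; heap: [0-3 ALLOC][4-34 FREE]
Op 2: a = realloc(a, 4) -> a = 0; heap: [0-3 ALLOC][4-34 FREE]
Op 3: b = malloc(10) -> b = 4; heap: [0-3 ALLOC][4-13 ALLOC][14-34 FREE]
Op 4: free(a) -> (freed a); heap: [0-3 FREE][4-13 ALLOC][14-34 FREE]
Op 5: c = malloc(9) -> c = 14; heap: [0-3 FREE][4-13 ALLOC][14-22 ALLOC][23-34 FREE]
Free blocks: [4 12] total_free=16 largest=12 -> 100*(16-12)/16 = 400/16 = 25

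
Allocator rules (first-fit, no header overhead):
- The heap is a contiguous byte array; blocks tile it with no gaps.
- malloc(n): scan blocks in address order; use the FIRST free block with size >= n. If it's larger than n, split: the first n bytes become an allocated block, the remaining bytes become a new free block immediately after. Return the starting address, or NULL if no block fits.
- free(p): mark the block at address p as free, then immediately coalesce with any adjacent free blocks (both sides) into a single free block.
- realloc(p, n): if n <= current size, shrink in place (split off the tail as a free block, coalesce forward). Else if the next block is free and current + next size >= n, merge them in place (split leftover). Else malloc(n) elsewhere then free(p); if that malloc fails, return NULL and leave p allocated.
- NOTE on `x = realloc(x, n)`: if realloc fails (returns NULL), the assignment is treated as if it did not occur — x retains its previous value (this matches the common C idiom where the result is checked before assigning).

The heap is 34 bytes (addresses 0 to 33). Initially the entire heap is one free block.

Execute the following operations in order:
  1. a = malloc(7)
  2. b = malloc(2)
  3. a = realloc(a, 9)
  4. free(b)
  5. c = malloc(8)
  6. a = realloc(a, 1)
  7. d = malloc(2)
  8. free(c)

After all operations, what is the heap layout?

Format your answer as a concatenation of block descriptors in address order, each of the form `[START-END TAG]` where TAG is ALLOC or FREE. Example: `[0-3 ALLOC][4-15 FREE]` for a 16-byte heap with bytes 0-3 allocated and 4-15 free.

Answer: [0-8 FREE][9-9 ALLOC][10-11 ALLOC][12-33 FREE]

Derivation:
Op 1: a = malloc(7) -> a = 0; heap: [0-6 ALLOC][7-33 FREE]
Op 2: b = malloc(2) -> b = 7; heap: [0-6 ALLOC][7-8 ALLOC][9-33 FREE]
Op 3: a = realloc(a, 9) -> a = 9; heap: [0-6 FREE][7-8 ALLOC][9-17 ALLOC][18-33 FREE]
Op 4: free(b) -> (freed b); heap: [0-8 FREE][9-17 ALLOC][18-33 FREE]
Op 5: c = malloc(8) -> c = 0; heap: [0-7 ALLOC][8-8 FREE][9-17 ALLOC][18-33 FREE]
Op 6: a = realloc(a, 1) -> a = 9; heap: [0-7 ALLOC][8-8 FREE][9-9 ALLOC][10-33 FREE]
Op 7: d = malloc(2) -> d = 10; heap: [0-7 ALLOC][8-8 FREE][9-9 ALLOC][10-11 ALLOC][12-33 FREE]
Op 8: free(c) -> (freed c); heap: [0-8 FREE][9-9 ALLOC][10-11 ALLOC][12-33 FREE]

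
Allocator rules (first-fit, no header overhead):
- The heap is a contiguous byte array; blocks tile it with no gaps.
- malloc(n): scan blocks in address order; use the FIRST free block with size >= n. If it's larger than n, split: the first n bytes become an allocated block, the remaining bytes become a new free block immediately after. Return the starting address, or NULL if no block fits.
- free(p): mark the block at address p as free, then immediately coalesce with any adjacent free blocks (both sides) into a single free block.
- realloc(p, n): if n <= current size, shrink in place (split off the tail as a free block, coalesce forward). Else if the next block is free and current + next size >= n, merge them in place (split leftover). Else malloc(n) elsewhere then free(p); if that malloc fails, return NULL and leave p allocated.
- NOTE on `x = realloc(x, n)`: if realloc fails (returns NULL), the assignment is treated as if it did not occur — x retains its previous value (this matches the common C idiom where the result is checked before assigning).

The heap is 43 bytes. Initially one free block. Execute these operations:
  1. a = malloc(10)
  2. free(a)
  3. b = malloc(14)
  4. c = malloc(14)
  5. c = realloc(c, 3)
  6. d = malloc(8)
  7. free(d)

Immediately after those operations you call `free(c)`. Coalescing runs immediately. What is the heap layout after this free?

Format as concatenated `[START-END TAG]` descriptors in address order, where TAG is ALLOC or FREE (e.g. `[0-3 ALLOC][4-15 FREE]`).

Answer: [0-13 ALLOC][14-42 FREE]

Derivation:
Op 1: a = malloc(10) -> a = 0; heap: [0-9 ALLOC][10-42 FREE]
Op 2: free(a) -> (freed a); heap: [0-42 FREE]
Op 3: b = malloc(14) -> b = 0; heap: [0-13 ALLOC][14-42 FREE]
Op 4: c = malloc(14) -> c = 14; heap: [0-13 ALLOC][14-27 ALLOC][28-42 FREE]
Op 5: c = realloc(c, 3) -> c = 14; heap: [0-13 ALLOC][14-16 ALLOC][17-42 FREE]
Op 6: d = malloc(8) -> d = 17; heap: [0-13 ALLOC][14-16 ALLOC][17-24 ALLOC][25-42 FREE]
Op 7: free(d) -> (freed d); heap: [0-13 ALLOC][14-16 ALLOC][17-42 FREE]
free(c): c = 14 -> block [14-16 ALLOC]; mark free, coalesce with adjacent free neighbors -> [0-13 ALLOC][14-42 FREE]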